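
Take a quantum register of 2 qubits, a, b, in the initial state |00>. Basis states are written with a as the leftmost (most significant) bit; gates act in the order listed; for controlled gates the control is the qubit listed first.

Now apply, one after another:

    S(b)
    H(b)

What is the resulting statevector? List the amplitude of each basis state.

The resulting statevector has amplitude sqrt(2)/2 on |00>, sqrt(2)/2 on |01>, 0 on |10>, 0 on |11>.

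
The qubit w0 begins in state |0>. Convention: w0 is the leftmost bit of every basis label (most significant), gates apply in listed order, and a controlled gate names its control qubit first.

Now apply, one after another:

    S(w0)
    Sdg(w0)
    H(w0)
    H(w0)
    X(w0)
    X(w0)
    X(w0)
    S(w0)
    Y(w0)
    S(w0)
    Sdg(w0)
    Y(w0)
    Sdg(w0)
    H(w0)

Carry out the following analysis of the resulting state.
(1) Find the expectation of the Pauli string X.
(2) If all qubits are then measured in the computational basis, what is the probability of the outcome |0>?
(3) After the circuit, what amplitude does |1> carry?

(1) The observable X averages to -1. Key observation: steps 8-13 multiply out to the identity, so the circuit reduces to the remaining gates.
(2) The probability of measuring |0> is 1/2.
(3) The amplitude on |1> is -sqrt(2)/2.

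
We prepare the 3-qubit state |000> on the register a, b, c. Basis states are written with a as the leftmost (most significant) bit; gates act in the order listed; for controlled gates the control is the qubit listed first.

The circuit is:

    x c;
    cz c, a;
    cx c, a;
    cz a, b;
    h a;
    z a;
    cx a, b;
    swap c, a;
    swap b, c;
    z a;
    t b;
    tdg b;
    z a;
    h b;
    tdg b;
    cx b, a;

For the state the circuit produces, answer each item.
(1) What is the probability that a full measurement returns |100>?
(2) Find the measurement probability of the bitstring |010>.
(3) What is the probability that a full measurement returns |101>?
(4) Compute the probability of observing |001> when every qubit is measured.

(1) The probability of measuring |100> is 1/4. Key observation: the block from step 10 through step 13 cancels to the identity and can be dropped.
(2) The probability of measuring |010> is 1/4.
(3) The probability of measuring |101> is 1/4.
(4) The probability of measuring |001> is 0.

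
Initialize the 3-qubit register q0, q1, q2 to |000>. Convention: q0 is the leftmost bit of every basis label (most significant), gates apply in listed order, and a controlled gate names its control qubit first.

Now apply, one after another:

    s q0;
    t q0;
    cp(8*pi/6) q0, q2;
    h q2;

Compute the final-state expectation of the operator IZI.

The expectation value of IZI is 1.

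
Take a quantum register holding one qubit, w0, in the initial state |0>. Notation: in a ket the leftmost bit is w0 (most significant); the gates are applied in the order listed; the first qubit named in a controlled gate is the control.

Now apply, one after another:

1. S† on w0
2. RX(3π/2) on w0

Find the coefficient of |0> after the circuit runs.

The final state's coefficient on |0> equals -sqrt(2)/2.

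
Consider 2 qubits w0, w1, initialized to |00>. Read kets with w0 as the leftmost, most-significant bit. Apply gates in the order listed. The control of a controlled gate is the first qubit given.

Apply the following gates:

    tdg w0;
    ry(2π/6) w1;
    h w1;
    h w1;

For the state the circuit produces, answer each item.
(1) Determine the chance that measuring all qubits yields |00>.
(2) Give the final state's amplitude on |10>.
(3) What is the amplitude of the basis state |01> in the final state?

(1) A full measurement returns |00> with probability 3/4. Key observation: the block from step 3 through step 4 cancels to the identity and can be dropped.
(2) The amplitude on |10> is 0.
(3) The amplitude on |01> is 1/2.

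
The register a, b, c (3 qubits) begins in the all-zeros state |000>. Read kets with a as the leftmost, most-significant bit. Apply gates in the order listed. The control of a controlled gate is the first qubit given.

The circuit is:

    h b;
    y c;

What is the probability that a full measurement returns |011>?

Outcome |011> occurs with probability 1/2.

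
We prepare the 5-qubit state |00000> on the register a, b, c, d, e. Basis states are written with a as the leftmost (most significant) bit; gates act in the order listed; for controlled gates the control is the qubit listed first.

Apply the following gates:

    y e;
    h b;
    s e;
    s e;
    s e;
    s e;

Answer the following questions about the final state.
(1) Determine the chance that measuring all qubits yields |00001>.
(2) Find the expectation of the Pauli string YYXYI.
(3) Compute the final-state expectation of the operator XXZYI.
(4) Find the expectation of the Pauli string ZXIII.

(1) The probability of measuring |00001> is 1/2. Key observation: the block from step 3 through step 6 cancels to the identity and can be dropped.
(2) The observable YYXYI averages to 0.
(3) The observable XXZYI averages to 0.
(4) The observable ZXIII averages to 1.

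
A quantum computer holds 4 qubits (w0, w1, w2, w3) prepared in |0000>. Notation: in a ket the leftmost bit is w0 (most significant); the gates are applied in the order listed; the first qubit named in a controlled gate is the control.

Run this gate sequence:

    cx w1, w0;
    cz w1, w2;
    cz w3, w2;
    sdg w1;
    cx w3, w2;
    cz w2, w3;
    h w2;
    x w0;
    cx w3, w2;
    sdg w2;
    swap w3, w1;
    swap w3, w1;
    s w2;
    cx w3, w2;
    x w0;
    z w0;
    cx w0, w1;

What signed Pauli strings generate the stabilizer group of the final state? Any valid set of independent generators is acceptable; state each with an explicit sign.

One valid set of independent stabilizer generators is +IIXI, +ZIII, +IZII, +IIIZ (any independent generating set of the same group is equally correct).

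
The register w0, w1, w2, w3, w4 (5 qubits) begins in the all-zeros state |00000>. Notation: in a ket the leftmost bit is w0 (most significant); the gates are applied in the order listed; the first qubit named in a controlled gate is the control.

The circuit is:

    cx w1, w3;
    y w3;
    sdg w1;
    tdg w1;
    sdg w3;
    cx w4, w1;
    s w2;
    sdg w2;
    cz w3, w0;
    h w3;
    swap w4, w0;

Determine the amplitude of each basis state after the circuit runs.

The final amplitudes are sqrt(2)/2 on |00000>, -sqrt(2)/2 on |00010>, and 0 on every other basis state.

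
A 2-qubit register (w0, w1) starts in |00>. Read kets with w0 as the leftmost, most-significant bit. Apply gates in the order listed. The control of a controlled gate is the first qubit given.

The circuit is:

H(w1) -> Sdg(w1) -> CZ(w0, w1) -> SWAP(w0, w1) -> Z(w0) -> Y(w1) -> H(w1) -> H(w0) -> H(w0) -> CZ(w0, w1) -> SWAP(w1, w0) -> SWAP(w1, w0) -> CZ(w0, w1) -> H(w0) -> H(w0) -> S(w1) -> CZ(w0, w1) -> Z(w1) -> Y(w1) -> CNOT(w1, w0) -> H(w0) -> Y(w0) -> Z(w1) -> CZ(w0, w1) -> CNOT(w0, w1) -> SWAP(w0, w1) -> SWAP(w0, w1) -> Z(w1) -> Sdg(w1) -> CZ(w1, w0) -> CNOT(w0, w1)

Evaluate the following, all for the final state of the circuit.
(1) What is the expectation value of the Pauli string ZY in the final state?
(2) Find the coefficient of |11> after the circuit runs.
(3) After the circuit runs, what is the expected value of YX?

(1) The expectation value of ZY is 1.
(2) The amplitude on |11> is sqrt(2)*(1 - I)/4.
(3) The expectation value of YX is -1.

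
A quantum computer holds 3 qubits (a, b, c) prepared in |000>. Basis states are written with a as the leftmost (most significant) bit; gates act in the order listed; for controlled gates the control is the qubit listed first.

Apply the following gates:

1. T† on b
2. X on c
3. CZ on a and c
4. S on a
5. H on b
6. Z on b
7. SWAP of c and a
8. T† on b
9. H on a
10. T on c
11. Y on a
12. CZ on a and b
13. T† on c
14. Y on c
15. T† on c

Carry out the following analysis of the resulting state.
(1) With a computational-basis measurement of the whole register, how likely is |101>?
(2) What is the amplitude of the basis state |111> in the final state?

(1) A full measurement returns |101> with probability 1/4.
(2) |111> carries amplitude I/2 in the final state.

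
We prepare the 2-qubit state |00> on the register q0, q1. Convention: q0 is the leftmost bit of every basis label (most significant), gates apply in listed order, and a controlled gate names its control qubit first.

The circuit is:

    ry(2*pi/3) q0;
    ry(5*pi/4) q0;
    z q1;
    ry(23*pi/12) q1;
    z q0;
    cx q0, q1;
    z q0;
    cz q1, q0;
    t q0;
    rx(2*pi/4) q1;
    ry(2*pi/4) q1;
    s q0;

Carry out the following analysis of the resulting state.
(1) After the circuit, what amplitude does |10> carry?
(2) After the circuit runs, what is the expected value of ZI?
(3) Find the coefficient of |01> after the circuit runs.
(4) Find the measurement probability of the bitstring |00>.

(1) The final state's coefficient on |10> equals -sqrt(2)/4 + sqrt(3)/4.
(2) The observable ZI averages to sqrt(2)/4 + sqrt(6)/4.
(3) The amplitude on |01> is (1 - I)*(sqrt(2) + 2)/8.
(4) Outcome |00> occurs with probability sqrt(6)/8 + 5/16.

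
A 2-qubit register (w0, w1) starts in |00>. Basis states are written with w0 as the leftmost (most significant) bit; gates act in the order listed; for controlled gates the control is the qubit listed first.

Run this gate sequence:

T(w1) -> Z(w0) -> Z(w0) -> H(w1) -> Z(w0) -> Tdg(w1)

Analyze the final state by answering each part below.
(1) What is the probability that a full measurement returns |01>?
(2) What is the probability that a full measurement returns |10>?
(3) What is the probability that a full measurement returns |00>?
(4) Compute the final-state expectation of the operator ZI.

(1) The probability of measuring |01> is 1/2.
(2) A full measurement returns |10> with probability 0.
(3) A full measurement returns |00> with probability 1/2.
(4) In the final state, ZI has expectation 1.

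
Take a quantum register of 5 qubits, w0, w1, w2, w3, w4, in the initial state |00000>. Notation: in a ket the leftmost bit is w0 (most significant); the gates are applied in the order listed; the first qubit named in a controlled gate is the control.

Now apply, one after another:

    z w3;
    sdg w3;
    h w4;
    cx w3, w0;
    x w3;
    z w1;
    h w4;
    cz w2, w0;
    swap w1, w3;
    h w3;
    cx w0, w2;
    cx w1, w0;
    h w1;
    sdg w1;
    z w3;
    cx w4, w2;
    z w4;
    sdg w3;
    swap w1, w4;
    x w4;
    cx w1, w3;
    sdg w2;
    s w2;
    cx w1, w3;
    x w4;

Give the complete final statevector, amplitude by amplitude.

After the circuit, the state carries amplitude 1/2 on |10000>, I/2 on |10001>, I/2 on |10010>, -1/2 on |10011>, and 0 on every other basis state. Key observation: the block from step 20 through step 25 cancels to the identity and can be dropped.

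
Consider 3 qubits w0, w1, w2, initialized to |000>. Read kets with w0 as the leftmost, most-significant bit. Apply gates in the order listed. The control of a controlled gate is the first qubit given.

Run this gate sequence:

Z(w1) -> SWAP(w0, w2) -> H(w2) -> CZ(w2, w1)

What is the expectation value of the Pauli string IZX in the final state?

The observable IZX averages to 1.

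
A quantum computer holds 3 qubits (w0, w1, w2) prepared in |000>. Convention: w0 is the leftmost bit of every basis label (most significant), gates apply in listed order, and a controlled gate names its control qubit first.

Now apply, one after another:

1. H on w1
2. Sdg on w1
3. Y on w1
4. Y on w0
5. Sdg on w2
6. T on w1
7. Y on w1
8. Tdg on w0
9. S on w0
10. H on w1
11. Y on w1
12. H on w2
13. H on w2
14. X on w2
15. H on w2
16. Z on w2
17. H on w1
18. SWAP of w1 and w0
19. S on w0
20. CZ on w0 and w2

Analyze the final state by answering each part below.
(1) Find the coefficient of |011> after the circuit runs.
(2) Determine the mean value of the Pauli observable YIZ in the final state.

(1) The final state's coefficient on |011> equals exp(3*I*pi/4)/2. Key observation: the block from step 13 through step 16 cancels to the identity and can be dropped.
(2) The expectation value of YIZ is sqrt(2)/2.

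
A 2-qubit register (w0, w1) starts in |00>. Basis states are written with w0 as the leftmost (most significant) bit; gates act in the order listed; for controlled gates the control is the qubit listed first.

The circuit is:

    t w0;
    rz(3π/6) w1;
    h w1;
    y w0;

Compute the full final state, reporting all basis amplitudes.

The resulting statevector has amplitude 0 on |00>, 0 on |01>, sqrt(2)*exp(I*pi/4)/2 on |10>, sqrt(2)*exp(I*pi/4)/2 on |11>.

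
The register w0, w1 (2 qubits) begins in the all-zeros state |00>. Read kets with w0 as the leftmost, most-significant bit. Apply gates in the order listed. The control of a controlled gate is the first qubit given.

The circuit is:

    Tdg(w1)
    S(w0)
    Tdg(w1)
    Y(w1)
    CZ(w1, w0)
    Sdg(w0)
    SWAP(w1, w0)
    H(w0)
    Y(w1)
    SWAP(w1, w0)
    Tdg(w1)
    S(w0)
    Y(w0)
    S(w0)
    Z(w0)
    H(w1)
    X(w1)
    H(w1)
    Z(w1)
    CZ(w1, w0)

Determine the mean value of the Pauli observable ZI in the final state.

In the final state, ZI has expectation 1.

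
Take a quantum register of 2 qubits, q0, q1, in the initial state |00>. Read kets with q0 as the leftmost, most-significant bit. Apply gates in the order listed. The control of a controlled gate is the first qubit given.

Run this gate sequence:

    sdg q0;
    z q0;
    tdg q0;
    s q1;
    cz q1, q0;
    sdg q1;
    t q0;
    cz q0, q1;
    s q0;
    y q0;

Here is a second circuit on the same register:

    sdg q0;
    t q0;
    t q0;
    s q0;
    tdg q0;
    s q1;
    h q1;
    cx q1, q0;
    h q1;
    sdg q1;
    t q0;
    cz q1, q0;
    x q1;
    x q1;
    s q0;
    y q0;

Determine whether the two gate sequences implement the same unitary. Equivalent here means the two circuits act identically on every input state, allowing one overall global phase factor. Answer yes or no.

No: there is an input state on which the two circuits produce genuinely different outputs (not merely differing by a phase).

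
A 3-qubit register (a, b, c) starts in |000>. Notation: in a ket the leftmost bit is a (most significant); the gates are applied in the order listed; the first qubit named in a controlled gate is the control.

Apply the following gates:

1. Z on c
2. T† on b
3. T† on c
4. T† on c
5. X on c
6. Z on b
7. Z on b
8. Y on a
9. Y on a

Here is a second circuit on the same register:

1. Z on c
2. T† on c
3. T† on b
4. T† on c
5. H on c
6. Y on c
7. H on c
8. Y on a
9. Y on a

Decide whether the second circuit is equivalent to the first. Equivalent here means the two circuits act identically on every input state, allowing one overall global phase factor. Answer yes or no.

No: there is an input state on which the two circuits produce genuinely different outputs (not merely differing by a phase).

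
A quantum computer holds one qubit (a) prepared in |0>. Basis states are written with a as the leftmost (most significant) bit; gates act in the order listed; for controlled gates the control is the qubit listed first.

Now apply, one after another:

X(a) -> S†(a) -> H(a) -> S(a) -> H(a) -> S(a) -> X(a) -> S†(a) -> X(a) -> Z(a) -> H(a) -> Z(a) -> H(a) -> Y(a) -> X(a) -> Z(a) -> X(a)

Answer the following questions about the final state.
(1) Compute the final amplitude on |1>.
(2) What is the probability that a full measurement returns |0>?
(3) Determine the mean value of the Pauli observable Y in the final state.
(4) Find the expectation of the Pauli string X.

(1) The final state's coefficient on |1> equals 1/2 - I/2.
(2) The probability of measuring |0> is 1/2.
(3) In the final state, Y has expectation 1.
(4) The observable X averages to 0.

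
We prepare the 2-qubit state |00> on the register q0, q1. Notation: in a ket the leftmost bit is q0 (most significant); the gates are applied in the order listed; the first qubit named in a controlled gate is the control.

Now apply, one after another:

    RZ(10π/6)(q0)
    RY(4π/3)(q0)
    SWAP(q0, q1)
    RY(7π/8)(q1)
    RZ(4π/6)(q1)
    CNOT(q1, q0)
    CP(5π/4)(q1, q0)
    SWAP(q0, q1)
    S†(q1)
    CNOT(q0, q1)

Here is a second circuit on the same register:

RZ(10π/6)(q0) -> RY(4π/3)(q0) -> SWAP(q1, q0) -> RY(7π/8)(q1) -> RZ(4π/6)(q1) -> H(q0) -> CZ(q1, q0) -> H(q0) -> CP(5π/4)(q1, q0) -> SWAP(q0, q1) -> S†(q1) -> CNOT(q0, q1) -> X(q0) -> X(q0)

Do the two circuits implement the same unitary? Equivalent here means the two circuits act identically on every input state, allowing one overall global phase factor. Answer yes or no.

Yes — the two circuits implement the same unitary up to a global phase.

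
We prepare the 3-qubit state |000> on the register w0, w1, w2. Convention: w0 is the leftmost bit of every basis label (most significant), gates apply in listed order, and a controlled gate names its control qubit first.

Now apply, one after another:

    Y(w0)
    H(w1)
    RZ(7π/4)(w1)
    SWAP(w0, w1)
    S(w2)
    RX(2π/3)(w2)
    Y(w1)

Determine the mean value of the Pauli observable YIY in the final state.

The observable YIY averages to sqrt(6)/4.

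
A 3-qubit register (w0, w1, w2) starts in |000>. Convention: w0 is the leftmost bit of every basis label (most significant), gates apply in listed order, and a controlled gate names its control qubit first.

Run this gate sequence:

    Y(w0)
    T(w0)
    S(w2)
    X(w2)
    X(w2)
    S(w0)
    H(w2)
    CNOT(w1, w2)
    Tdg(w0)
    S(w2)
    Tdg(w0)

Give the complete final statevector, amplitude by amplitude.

After the circuit, the state carries amplitude sqrt(2)*exp(3*I*pi/4)/2 on |100>, -sqrt(2)*exp(I*pi/4)/2 on |101>, and 0 on every other basis state. Key observation: gates 4-5 undo each other exactly, leaving only the rest of the circuit to track.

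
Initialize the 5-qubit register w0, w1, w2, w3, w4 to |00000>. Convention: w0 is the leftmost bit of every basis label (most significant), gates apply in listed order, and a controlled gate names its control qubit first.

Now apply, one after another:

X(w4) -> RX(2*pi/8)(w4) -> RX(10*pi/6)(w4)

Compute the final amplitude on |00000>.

The final state's coefficient on |00000> equals -I*sqrt(sqrt(2) + 2)/4 + I*sqrt(6 - 3*sqrt(2))/4.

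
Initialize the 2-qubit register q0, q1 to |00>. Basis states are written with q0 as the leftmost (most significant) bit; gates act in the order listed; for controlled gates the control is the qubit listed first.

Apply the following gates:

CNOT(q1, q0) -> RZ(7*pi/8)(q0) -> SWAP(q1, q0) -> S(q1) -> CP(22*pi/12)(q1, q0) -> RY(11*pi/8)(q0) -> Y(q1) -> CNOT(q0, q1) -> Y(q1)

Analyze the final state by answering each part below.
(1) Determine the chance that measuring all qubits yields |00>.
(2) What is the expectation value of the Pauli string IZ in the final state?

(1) Outcome |00> occurs with probability cos(5*pi/16)**2.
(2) In the final state, IZ has expectation -sqrt(2 - sqrt(2))/2.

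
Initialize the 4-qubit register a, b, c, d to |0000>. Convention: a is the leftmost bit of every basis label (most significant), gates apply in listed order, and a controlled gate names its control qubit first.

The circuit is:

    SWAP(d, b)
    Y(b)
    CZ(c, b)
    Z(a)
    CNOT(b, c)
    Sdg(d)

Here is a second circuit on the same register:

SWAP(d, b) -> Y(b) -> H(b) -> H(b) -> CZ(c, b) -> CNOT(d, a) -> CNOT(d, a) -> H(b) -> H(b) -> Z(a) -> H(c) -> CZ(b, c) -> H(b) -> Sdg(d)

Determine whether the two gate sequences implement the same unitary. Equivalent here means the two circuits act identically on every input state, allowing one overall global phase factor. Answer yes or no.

No, they are not equivalent — no single phase factor reconciles the two unitaries.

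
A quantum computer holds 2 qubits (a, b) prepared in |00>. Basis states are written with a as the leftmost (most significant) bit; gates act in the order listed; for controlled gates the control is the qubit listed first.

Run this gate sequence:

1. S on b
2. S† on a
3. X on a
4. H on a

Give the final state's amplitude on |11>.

The final state's coefficient on |11> equals 0.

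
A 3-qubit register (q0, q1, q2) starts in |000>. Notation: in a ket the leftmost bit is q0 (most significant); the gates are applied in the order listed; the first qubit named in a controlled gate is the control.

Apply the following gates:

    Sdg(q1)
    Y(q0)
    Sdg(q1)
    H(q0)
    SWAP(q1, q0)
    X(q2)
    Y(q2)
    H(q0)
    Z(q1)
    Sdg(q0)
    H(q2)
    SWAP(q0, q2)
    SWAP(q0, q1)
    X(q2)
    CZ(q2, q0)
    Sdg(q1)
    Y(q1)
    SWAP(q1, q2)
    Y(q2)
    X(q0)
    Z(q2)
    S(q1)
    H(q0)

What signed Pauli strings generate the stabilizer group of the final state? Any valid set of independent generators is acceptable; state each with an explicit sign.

The final state is stabilized by the group generated by +XXI, +IIY, +ZZI; other independent generating sets are equally valid.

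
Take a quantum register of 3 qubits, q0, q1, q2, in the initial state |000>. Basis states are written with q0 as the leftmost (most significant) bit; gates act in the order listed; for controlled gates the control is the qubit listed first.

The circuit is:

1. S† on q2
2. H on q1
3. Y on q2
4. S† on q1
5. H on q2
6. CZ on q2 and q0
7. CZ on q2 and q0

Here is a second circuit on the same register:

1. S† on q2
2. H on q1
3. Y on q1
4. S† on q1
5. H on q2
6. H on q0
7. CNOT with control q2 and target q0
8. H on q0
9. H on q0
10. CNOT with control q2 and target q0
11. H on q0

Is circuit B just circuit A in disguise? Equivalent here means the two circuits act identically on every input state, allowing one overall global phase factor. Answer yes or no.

No: there is an input state on which the two circuits produce genuinely different outputs (not merely differing by a phase).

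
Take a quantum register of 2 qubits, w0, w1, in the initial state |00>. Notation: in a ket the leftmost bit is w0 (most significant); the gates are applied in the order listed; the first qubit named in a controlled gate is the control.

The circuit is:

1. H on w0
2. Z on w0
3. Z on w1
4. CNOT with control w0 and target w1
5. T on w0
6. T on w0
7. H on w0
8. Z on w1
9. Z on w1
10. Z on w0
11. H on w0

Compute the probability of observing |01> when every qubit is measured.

Outcome |01> occurs with probability 1/2.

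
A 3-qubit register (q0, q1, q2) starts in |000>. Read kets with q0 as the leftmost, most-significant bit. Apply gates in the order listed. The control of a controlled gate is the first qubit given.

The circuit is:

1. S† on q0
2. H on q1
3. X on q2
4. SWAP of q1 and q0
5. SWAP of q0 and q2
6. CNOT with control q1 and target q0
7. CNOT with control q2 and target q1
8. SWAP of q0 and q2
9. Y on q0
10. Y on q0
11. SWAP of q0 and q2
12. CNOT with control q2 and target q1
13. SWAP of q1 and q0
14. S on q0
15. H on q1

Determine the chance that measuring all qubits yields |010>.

Outcome |010> occurs with probability 1/4. Key observation: gates 7-12 undo each other exactly, leaving only the rest of the circuit to track.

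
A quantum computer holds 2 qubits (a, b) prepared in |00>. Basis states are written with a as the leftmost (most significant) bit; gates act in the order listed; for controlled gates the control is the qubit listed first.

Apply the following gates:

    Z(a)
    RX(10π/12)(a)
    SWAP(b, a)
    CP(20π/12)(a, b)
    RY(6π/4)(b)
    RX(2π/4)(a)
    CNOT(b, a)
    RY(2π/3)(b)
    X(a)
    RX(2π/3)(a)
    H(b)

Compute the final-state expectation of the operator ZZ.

The observable ZZ averages to 7/8.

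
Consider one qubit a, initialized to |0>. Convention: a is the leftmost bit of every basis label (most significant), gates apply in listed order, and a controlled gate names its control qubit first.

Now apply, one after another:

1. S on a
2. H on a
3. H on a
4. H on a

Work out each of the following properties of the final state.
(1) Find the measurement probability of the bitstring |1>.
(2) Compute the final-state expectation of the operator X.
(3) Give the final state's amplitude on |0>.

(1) Outcome |1> occurs with probability 1/2.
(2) The expectation value of X is 1.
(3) The amplitude on |0> is sqrt(2)/2.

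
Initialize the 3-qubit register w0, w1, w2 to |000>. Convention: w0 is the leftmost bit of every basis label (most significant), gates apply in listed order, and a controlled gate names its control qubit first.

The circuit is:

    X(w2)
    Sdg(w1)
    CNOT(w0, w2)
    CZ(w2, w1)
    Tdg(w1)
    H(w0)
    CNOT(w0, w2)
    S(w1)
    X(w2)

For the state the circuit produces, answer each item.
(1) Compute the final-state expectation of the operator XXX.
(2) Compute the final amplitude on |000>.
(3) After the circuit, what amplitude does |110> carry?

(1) In the final state, XXX has expectation 0.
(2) The amplitude on |000> is sqrt(2)/2.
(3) The final state's coefficient on |110> equals 0.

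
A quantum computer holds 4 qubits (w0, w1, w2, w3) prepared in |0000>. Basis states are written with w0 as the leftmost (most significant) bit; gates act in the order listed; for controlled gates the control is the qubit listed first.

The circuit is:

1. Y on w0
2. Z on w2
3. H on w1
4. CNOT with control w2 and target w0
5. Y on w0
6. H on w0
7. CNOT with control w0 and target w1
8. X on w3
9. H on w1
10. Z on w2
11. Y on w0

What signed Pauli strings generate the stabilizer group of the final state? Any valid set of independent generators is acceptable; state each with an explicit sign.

The final state is stabilized by the group generated by -XIII, +IZII, +IIZI, -IIIZ; other independent generating sets are equally valid.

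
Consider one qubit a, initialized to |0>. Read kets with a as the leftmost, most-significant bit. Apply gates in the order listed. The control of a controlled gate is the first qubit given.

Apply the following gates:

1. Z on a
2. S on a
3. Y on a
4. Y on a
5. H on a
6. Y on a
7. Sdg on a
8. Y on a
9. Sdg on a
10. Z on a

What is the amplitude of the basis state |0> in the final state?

|0> carries amplitude -sqrt(2)*I/2 in the final state.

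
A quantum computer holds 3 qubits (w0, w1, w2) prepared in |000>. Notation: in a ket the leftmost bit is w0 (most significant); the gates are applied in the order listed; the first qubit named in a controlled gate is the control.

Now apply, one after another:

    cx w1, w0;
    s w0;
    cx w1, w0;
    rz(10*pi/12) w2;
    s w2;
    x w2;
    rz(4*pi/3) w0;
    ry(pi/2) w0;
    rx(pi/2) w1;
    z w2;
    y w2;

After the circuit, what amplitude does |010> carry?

The amplitude on |010> is exp(11*I*pi/12)/2.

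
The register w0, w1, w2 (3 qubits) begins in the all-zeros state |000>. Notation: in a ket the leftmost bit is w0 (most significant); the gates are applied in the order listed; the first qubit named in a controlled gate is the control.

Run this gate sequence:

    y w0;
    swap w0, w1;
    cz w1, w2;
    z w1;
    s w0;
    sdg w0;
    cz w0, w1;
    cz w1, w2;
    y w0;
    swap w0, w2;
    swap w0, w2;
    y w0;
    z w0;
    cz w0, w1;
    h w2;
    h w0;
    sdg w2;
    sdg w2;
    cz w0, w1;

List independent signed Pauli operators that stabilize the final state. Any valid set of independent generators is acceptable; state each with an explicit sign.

The stabilizer group can be generated by -XII, -IIX, -IZI, among other valid generating sets. Key observation: steps 9-12 multiply out to the identity, so the circuit reduces to the remaining gates.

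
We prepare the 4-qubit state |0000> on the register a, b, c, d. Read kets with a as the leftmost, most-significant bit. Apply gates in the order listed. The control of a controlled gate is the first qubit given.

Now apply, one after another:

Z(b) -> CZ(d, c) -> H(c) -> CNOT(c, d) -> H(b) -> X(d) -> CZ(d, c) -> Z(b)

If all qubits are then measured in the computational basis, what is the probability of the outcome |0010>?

Outcome |0010> occurs with probability 1/4.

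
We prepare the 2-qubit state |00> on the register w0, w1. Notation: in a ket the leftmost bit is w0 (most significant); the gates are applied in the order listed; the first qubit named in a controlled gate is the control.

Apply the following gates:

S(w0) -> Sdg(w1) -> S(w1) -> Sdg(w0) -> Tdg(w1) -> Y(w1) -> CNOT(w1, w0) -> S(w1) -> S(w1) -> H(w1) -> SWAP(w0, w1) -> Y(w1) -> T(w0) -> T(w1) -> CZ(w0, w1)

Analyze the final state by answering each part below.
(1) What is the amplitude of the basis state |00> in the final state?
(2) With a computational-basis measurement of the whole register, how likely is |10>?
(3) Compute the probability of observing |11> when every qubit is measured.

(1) The final state's coefficient on |00> equals -sqrt(2)/2. Key observation: the block from step 1 through step 4 cancels to the identity and can be dropped.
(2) The probability of measuring |10> is 1/2.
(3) Outcome |11> occurs with probability 0.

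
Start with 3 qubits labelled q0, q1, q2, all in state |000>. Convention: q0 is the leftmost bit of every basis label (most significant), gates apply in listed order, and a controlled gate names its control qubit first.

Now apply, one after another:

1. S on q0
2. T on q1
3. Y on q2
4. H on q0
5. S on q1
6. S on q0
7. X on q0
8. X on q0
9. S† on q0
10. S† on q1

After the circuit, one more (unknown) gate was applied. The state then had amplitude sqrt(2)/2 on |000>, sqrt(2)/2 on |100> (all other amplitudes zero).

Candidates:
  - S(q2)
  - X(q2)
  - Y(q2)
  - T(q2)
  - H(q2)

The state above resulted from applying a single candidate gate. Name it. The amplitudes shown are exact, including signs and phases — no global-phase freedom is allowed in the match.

The applied gate was Y(q2). Key observation: gates 5-10 undo each other exactly, leaving only the rest of the circuit to track.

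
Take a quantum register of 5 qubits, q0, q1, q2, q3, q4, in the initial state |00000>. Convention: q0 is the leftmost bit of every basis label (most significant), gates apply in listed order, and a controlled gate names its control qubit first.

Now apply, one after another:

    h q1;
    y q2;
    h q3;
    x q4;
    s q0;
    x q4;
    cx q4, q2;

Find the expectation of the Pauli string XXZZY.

The expectation value of XXZZY is 0.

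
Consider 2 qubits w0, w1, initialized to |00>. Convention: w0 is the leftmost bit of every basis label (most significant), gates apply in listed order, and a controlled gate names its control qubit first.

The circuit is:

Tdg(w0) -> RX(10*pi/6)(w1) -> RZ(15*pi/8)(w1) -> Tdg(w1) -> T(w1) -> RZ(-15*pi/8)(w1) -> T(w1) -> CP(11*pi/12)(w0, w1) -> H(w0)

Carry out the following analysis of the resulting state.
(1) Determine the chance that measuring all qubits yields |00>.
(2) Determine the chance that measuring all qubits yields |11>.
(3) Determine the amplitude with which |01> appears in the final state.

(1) Outcome |00> occurs with probability 3/8. Key observation: gates 3-6 undo each other exactly, leaving only the rest of the circuit to track.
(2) The probability of measuring |11> is 1/8.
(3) The final state's coefficient on |01> equals -sqrt(2)*exp(3*I*pi/4)/4.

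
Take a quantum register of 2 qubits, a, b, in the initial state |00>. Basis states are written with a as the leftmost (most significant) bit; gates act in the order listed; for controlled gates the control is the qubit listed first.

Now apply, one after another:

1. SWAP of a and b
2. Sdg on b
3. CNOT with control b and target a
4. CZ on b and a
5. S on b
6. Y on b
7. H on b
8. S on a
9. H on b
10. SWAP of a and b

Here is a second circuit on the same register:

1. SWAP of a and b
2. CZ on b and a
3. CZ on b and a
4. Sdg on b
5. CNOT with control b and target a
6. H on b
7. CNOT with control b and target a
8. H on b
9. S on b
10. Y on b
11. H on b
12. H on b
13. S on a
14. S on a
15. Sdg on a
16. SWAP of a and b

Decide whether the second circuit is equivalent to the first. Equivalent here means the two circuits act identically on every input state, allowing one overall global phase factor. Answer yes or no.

No — the two circuits implement different unitaries, even allowing a global phase.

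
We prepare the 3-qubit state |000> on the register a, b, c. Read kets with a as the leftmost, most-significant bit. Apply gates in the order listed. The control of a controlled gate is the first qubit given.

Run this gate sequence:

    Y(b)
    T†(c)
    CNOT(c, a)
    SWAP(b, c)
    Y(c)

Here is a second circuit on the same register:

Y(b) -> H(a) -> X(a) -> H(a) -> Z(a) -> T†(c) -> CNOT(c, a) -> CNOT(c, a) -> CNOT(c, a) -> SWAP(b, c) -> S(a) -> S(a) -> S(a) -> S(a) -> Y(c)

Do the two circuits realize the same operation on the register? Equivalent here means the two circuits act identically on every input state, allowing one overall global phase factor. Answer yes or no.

Yes, they are equivalent — the unitaries differ by at most a global phase.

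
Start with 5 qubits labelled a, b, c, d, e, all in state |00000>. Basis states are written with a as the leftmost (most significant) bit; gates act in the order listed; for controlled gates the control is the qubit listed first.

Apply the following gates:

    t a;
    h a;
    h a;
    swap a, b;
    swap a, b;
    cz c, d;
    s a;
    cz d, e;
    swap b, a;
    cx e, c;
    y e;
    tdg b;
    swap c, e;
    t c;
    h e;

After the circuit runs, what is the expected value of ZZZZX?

The expectation value of ZZZZX is -1. Key observation: the block from step 4 through step 5 cancels to the identity and can be dropped.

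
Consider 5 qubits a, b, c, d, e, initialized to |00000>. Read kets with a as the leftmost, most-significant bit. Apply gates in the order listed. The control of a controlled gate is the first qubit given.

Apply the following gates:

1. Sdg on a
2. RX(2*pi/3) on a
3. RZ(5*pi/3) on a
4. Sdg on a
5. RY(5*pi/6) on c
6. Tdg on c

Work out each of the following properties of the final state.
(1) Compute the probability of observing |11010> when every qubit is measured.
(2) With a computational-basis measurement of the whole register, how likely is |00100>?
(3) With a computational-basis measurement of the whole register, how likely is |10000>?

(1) A full measurement returns |11010> with probability 0.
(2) Outcome |00100> occurs with probability sqrt(3)/16 + 1/8.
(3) The probability of measuring |10000> is 3/8 - 3*sqrt(3)/16.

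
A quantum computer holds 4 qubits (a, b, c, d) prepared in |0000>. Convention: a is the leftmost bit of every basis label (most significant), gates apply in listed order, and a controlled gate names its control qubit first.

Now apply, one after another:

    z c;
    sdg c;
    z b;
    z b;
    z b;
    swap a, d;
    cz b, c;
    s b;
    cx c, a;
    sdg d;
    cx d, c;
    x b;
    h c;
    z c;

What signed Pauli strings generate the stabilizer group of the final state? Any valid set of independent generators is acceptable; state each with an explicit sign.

The final state is stabilized by the group generated by -IIXI, +ZIII, -IZII, +IIIZ; other independent generating sets are equally valid.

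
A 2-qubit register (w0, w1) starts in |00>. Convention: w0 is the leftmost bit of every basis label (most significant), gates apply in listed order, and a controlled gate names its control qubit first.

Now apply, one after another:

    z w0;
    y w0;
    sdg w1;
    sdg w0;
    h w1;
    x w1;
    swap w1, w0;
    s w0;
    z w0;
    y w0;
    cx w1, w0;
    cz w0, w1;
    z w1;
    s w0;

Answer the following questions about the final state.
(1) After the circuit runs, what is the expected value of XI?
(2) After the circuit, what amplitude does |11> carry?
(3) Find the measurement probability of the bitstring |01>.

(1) The observable XI averages to 1.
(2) The final state's coefficient on |11> equals -sqrt(2)*I/2.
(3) A full measurement returns |01> with probability 1/2.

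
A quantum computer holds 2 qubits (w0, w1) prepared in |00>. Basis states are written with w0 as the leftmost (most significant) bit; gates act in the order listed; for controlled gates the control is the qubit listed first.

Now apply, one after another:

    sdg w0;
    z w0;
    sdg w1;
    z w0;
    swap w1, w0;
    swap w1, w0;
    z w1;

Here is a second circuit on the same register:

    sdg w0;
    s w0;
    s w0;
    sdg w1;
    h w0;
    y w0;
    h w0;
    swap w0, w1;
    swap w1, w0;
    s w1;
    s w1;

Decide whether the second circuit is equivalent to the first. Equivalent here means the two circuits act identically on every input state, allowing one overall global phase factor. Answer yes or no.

No, they are not equivalent — no single phase factor reconciles the two unitaries.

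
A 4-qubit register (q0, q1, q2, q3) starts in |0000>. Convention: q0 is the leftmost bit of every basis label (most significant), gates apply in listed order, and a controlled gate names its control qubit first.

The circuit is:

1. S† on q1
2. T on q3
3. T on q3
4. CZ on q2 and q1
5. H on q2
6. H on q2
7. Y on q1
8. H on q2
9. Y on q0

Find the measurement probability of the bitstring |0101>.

A full measurement returns |0101> with probability 0. Key observation: the block from step 5 through step 6 cancels to the identity and can be dropped.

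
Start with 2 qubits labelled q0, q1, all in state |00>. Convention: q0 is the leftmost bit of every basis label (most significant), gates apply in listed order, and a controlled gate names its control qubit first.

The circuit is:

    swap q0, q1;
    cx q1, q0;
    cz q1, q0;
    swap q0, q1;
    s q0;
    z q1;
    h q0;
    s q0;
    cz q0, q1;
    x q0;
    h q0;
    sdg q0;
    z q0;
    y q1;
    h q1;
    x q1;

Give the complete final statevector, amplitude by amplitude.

The resulting statevector has amplitude sqrt(2)*(1 - I)/4 on |00>, sqrt(2)*(-1 + I)/4 on |01>, sqrt(2)*(-1 + I)/4 on |10>, sqrt(2)*(1 - I)/4 on |11>.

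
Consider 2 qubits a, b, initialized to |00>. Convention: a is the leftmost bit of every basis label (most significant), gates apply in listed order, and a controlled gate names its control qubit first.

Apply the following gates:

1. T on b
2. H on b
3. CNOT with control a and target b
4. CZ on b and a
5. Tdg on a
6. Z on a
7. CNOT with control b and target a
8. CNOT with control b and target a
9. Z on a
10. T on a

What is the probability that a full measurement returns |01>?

A full measurement returns |01> with probability 1/2. Key observation: gates 5-10 undo each other exactly, leaving only the rest of the circuit to track.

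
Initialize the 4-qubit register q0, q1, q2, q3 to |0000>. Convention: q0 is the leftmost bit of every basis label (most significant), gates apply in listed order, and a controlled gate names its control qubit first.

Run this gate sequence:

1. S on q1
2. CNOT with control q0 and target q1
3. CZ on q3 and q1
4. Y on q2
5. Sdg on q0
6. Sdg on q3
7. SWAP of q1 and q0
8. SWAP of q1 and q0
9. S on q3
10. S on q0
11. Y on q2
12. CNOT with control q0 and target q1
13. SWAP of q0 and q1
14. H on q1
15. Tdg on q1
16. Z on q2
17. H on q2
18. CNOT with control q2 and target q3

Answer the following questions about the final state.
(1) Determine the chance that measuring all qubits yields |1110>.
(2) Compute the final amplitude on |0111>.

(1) The probability of measuring |1110> is 0. Key observation: the block from step 4 through step 11 cancels to the identity and can be dropped.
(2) The final state's coefficient on |0111> equals -exp(3*I*pi/4)/2.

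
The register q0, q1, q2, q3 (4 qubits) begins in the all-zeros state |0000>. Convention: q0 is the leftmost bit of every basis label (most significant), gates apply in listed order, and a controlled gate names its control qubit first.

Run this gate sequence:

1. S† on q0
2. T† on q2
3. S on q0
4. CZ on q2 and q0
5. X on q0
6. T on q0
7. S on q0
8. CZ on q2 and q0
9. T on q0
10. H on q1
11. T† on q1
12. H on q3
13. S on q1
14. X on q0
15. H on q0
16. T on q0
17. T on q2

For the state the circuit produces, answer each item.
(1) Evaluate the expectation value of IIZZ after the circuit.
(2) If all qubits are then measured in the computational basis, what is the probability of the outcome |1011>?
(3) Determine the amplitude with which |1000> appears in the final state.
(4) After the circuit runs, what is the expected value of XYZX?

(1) The expectation value of IIZZ is 0.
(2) A full measurement returns |1011> with probability 0.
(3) The final state's coefficient on |1000> equals -sqrt(2)*exp(I*pi/4)/4.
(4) In the final state, XYZX has expectation 1/2.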